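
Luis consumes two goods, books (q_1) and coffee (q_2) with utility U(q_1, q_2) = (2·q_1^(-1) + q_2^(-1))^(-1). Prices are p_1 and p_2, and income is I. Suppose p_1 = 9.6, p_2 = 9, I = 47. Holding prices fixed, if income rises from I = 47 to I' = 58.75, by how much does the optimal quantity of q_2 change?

Δq_2* = 0.5306

Substitute q_2 = (q_2/q_1)·q_1 into the budget: q_1* = I/(p_1 + p_2·(q_2/q_1)).
Numerically q_2/q_1 = 0.730297, so q_1* = 47/(9.6 + 9·0.730297) = 2.9061 and q_2* = 0.730297·2.9061 = 2.1223.
At I' = 58.75: q_2* = 2.6529. Change: 2.6529 − 2.1223 = 0.5306.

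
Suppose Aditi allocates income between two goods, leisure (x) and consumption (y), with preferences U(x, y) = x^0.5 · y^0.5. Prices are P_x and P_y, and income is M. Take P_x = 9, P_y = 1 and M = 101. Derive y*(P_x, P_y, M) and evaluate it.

y* = 50.5

MU_x/MU_y = (0.5·y)/(0.5·x); tangency sets this equal to P_x/P_y.
So 0.5·P_y·y = 0.5·P_x·x; combined with the budget, a share 0.5 of income goes to x.
Demand: x*(P_x,P_y,M) = 0.5·M/P_x and y* = 0.5·M/P_y.
At P_x=9, P_y=1, M=101: y* = 0.5·101/1 = 50.5.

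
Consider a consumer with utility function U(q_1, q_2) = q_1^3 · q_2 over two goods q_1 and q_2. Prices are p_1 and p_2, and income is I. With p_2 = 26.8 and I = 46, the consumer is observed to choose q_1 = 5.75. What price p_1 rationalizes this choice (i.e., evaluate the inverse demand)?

p_1 = 6

MU_q_1/MU_q_2 = (3·q_2)/(q_1); tangency sets this equal to p_1/p_2.
So 3·p_2·q_2 = p_1·q_1; combined with the budget, a share 0.75 of income goes to q_1.
Demand: q_1*(p_1,p_2,I) = 0.75·I/p_1 and q_2* = 0.25·I/p_2.
Set q_1* = 5.75 in the demand function and solve for p_1: p_1 = 6.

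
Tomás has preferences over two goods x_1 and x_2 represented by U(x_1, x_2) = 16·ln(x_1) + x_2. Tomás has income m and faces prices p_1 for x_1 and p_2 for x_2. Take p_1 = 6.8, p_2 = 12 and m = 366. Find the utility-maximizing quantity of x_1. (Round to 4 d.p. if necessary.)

MU_x_1 = 16/x_1, MU_x_2 = 1. Tangency: 16/x_1 = p_1/p_2.
So x_1*(p_1,p_2) = 16·p_2/p_1, independent of income; and x_2* = (m − 16·p_2)/p_2.
At the given prices: x_1* = 16·12/6.8 = 28.2353.

x_1* = 28.2353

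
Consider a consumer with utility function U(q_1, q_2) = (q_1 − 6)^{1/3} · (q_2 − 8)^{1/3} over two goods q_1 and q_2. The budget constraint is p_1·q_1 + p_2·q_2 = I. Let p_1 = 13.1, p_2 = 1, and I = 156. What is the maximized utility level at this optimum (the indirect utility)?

V = 4.513

Let q_1' = q_1−6, q_2' = q_2−8. MRS = q_2'/q_1' = p_1/p_2.
Substituting into the budget: q_1* = 6 + 0.5·(I − 6·p_1 − 8·p_2)/p_1, and q_2* = 8 + 0.5·(…)/p_2.
Discretionary income = 156 − 6·13.1 − 8·1 = 69.4; q_1* = 6 + 0.5·69.4/13.1 = 8.6489; q_2* = 8 + 0.5·69.4/1 = 42.7.
Utility at the optimum: U(8.6489, 42.7) = 4.513.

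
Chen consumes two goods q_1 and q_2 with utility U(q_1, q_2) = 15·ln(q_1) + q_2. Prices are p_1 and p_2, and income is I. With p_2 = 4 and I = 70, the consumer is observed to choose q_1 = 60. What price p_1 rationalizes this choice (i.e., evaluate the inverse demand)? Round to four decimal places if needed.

p_1 = 1

MU_q_1 = 15/q_1, MU_q_2 = 1. Tangency: 15/q_1 = p_1/p_2.
So q_1*(p_1,p_2) = 15·p_2/p_1, independent of income; and q_2* = (I − 15·p_2)/p_2.
Set q_1* = 60 in the demand function and solve for p_1: p_1 = 1.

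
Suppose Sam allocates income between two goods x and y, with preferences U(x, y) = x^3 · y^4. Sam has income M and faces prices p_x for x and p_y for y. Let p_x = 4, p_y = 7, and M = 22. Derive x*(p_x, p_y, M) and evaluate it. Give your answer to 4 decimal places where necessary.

The MRS is (3/4)·y/x. Set MRS = p_x/p_y.
Rearranging, p_y·y = (4/3)·p_x·x. Substituting into the budget gives p_x·x·(1 + (4/3)) = M.
Demand: x*(p_x,p_y,M) = 3/7·M/p_x and y* = 4/7·M/p_y.
At p_x=4, p_y=7, M=22: x* = 3/7·22/4 = 2.3571.

x* = 2.3571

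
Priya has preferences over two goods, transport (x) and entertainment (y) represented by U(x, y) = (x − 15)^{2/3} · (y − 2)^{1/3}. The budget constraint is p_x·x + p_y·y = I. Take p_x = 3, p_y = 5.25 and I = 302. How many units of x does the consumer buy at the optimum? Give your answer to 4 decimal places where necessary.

x* = 69.7778

This is Cobb-Douglas in (x−15, y−2): tangency gives 2/3·p_y·(y−2) = 1/3·p_x·(x−15).
Substituting into the budget: x* = 15 + 2/3·(I − 15·p_x − 2·p_y)/p_x, and y* = 2 + 1/3·(…)/p_y.
Discretionary income = 302 − 15·3 − 2·5.25 = 246.5; x* = 15 + 2/3·246.5/3 = 69.7778.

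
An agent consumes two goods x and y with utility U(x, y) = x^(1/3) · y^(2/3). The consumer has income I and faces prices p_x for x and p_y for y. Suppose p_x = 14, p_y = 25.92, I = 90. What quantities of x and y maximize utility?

x* = 2.1429, y* = 2.3148

At p_x=14, p_y=25.92, I=90: x* = 1/3·90/14 = 2.1429, y* = 2.3148.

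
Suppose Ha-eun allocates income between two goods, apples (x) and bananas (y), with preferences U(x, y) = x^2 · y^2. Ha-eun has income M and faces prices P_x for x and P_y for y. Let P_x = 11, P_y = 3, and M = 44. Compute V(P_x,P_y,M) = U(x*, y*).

V = 215.1111

MU_x/MU_y = (2·y)/(2·x); tangency sets this equal to P_x/P_y.
Rearranging, P_y·y = P_x·x. Substituting into the budget gives P_x·x·(1 + 1) = M.
Demand: x*(P_x,P_y,M) = 0.5·M/P_x and y* = 0.5·M/P_y.
At P_x=11, P_y=3, M=44: x* = 0.5·44/11 = 2, y* = 7.3333.
Utility at the optimum: U(2, 7.3333) = 215.1111.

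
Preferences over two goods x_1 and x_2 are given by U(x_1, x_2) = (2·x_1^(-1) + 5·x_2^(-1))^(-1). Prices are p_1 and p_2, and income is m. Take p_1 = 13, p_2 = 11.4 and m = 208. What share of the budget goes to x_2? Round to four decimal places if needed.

share on x_2 = 0.5969

Numerically x_2/x_1 = 1.688454, so x_1* = 208/(13 + 11.4·1.688454) = 6.4499 and x_2* = 1.688454·6.4499 = 10.8904.
Expenditure on x_2: 11.4·10.8904 = 124.1508; share = 0.5969.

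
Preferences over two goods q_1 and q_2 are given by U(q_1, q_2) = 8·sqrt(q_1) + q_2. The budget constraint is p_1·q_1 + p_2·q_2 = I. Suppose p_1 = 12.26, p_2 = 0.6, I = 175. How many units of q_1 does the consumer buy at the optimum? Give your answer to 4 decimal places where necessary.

q_1* = 0.0383

Thus q_1* = (4·p_2/p_1)² — independent of I — with the rest of income spent on q_2.
Plugging in: q_1* = (4·0.6/12.26)² = 0.0383.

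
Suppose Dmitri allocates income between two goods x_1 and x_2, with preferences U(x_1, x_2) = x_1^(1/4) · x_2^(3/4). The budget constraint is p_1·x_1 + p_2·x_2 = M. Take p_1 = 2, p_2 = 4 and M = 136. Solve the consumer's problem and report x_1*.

x_1* = 17

MU_x_1/MU_x_2 = (0.25·x_2)/(0.75·x_1); tangency sets this equal to p_1/p_2.
So 0.25·p_2·x_2 = 0.75·p_1·x_1; combined with the budget, a share 0.25 of income goes to x_1.
Demand: x_1*(p_1,p_2,M) = 0.25·M/p_1 and x_2* = 0.75·M/p_2.
At p_1=2, p_2=4, M=136: x_1* = 0.25·136/2 = 17.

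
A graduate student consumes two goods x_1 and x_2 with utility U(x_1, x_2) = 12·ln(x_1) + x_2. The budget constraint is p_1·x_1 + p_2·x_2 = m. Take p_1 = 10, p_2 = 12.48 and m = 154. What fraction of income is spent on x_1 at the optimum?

share on x_1 = 0.9725

At the given prices: x_1* = 12·12.48/10 = 14.976, and x_2* = 0.3397.
Expenditure on x_1: 10·14.976 = 149.76; share = 0.9725.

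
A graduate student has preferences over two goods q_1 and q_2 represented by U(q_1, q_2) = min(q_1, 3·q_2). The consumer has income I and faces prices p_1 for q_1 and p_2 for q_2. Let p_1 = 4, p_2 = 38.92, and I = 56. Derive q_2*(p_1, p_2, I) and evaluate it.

Leontief preferences: the optimum is at the kink where q_1/3 = q_2/1, i.e. q_2 = (1/3)·q_1.
Budget: p_1·q_1 + p_2·(1/3)·q_1 = I, so (3·p_1 + p_2)·q_1 = 3·I.
Demand: q_1*(p_1,p_2,I) = 3·I/(3·p_1 + p_2), q_2* = I/(3·p_1 + p_2).
Here 3·4 + 38.92 = 50.92, giving q_2* = 1.0998.

q_2* = 1.0998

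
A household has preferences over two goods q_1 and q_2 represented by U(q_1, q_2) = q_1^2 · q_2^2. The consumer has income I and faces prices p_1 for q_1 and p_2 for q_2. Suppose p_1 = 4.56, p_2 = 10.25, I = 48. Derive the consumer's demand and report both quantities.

The MRS is q_2/q_1. Set MRS = p_1/p_2.
So 2·p_2·q_2 = 2·p_1·q_1; combined with the budget, a share 0.5 of income goes to q_1.
Demand: q_1*(p_1,p_2,I) = 0.5·I/p_1 and q_2* = 0.5·I/p_2.
At p_1=4.56, p_2=10.25, I=48: q_1* = 0.5·48/4.56 = 5.2632, q_2* = 2.3415.

q_1* = 5.2632, q_2* = 2.3415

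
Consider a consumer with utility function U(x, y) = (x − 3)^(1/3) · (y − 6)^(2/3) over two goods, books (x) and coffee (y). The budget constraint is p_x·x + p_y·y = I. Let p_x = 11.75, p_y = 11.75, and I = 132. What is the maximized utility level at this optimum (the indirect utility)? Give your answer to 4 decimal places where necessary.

V = 1.1821

MRS = (1/2)·(y−6)/(x−3). Tangency with p_x/p_y gives y−6 = 2·(p_x/p_y)·(x−3).
After buying the subsistence bundle (3, 6), a share 1/3 of the remaining income goes to x: x* = 3 + 1/3·(I − 3p_x − 6p_y)/p_x.
Discretionary income = 132 − 3·11.75 − 6·11.75 = 26.25; x* = 3 + 1/3·26.25/11.75 = 3.7447; y* = 6 + 2/3·26.25/11.75 = 7.4894.
Utility at the optimum: U(3.7447, 7.4894) = 1.1821.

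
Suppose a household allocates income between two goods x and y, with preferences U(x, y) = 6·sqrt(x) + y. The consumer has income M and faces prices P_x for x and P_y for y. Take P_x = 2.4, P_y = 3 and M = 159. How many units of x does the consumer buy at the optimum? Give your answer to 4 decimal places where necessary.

x* = 14.0625

Utility is quasi-linear in y; the FOC for x is 3/√x = P_x/P_y.
Thus x* = (3·P_y/P_x)² — independent of M — with the rest of income spent on y.
Plugging in: x* = (3·3/2.4)² = 14.0625.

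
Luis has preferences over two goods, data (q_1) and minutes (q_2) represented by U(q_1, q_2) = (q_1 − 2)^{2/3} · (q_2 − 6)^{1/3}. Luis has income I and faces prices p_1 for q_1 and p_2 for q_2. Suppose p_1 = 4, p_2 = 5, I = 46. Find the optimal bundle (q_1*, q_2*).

MRS = 2·(q_2−6)/(q_1−2). Tangency with p_1/p_2 gives q_2−6 = (1/2)·(p_1/p_2)·(q_1−2).
Substituting into the budget: q_1* = 2 + 2/3·(I − 2·p_1 − 6·p_2)/p_1, and q_2* = 6 + 1/3·(…)/p_2.
Discretionary income = 46 − 2·4 − 6·5 = 8; q_1* = 2 + 2/3·8/4 = 3.3333; q_2* = 6 + 1/3·8/5 = 6.5333.

q_1* = 3.3333, q_2* = 6.5333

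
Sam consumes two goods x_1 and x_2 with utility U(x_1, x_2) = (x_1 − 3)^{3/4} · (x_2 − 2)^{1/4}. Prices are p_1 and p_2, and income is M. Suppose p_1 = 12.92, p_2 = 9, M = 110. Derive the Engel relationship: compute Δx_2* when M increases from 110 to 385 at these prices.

MRS = 3·(x_2−2)/(x_1−3). Tangency with p_1/p_2 gives x_2−2 = (1/3)·(p_1/p_2)·(x_1−3).
Substituting into the budget: x_1* = 3 + 0.75·(M − 3·p_1 − 2·p_2)/p_1, and x_2* = 2 + 0.25·(…)/p_2.
Discretionary income = 110 − 3·12.92 − 2·9 = 53.24; x_2* = 2 + 0.25·53.24/9 = 3.4789.
At M' = 385: x_2* = 11.1178. Change: 11.1178 − 3.4789 = 7.6389.

Δx_2* = 7.6389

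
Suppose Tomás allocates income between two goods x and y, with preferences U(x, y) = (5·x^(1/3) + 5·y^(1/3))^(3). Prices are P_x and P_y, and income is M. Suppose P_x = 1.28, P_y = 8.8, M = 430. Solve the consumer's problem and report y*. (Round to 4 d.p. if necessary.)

y* = 13.4907

MU_x ∝ 5·x^(-2/3), MU_y ∝ 5·y^(-2/3), so MRS = (y/x)^(2/3) = P_x/P_y.
Solve for the ratio: y/x = [P_x/P_y]^(1.5).
Substitute y = (y/x)·x into the budget: x* = M/(P_x + P_y·(y/x)).
Numerically y/x = 0.055474, so x* = 430/(1.28 + 8.8·0.055474) = 243.1889 and y* = 0.055474·243.1889 = 13.4907.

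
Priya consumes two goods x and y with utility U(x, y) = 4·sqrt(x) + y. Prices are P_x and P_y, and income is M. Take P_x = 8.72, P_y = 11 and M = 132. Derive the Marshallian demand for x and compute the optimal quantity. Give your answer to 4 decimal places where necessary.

MU_x = 2/√x, MU_y = 1. Tangency: 2/√x = P_x/P_y.
Solve: √x = 2·P_y/P_x, so x*(P_x,P_y) = (2·P_y/P_x)², and y* = (M − P_x·x*)/P_y.
Plugging in: x* = (2·11/8.72)² = 6.3652.

x* = 6.3652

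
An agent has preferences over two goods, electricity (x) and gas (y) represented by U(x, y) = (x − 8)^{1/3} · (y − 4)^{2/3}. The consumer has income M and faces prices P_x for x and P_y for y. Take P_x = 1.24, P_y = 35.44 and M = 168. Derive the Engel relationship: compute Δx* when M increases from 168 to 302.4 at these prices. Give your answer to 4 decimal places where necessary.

Let x' = x−8, y' = y−4. MRS = (1/2)·y'/x' = P_x/P_y.
After buying the subsistence bundle (8, 4), a share 1/3 of the remaining income goes to x: x* = 8 + 1/3·(M − 8P_x − 4P_y)/P_x.
Discretionary income = 168 − 8·1.24 − 4·35.44 = 16.32; x* = 8 + 1/3·16.32/1.24 = 12.3871.
At M' = 302.4: x* = 48.5161. Change: 48.5161 − 12.3871 = 36.129.

Δx* = 36.129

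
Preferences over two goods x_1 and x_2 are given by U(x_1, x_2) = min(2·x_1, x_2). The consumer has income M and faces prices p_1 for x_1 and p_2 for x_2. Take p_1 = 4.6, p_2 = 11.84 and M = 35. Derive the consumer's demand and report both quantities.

Leontief preferences: the optimum is at the kink where x_1/1 = x_2/2, i.e. x_2 = 2·x_1.
Budget: p_1·x_1 + p_2·2·x_1 = M, so (p_1 + 2·p_2)·x_1 = M.
Demand: x_1*(p_1,p_2,M) = M/(p_1 + 2·p_2), x_2* = 2·M/(p_1 + 2·p_2).
Here 4.6 + 2·11.84 = 28.28, giving x_1* = 1.2376 and x_2* = 2.4752.

x_1* = 1.2376, x_2* = 2.4752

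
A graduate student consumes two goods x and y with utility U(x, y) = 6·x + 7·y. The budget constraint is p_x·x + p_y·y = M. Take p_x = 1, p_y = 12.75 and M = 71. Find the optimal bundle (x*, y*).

Perfect substitutes: compare marginal utility per dollar. 6/p_x vs 7/p_y → 6 vs 0.549.
x gives more utility per dollar, so spend all income on x: x* = M/p_x, y* = 0.
Numerically: x* = 71, y* = 0.

x* = 71, y* = 0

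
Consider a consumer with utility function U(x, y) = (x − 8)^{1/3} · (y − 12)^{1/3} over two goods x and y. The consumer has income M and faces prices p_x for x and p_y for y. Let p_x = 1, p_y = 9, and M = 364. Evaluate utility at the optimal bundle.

This is Cobb-Douglas in (x−8, y−12): tangency gives 1/3·p_y·(y−12) = 1/3·p_x·(x−8).
Substituting into the budget: x* = 8 + 0.5·(M − 8·p_x − 12·p_y)/p_x, and y* = 12 + 0.5·(…)/p_y.
Discretionary income = 364 − 8·1 − 12·9 = 248; x* = 8 + 0.5·248/1 = 132; y* = 12 + 0.5·248/9 = 25.7778.
Utility at the optimum: U(132, 25.7778) = 11.9546.

V = 11.9546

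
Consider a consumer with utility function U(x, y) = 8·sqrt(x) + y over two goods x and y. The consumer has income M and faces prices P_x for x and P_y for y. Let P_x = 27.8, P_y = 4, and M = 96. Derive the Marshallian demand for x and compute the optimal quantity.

x* = 0.3312

Utility is quasi-linear in y; the FOC for x is 4/√x = P_x/P_y.
Thus x* = (4·P_y/P_x)² — independent of M — with the rest of income spent on y.
Plugging in: x* = (4·4/27.8)² = 0.3312.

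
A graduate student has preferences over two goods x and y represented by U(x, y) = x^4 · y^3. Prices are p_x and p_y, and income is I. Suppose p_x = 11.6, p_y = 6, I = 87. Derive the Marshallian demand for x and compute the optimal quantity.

x* = 4.2857

Tangency: MRS = (4/3)·y/x = p_x/p_y.
Rearranging, p_y·y = (3/4)·p_x·x. Substituting into the budget gives p_x·x·(1 + (3/4)) = I.
Demand: x*(p_x,p_y,I) = 4/7·I/p_x and y* = 3/7·I/p_y.
At p_x=11.6, p_y=6, I=87: x* = 4/7·87/11.6 = 4.2857.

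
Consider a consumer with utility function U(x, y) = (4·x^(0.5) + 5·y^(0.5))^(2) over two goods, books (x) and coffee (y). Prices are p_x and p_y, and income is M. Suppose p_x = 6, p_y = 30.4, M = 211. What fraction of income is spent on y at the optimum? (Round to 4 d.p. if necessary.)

share on y = 0.2357

MU_x ∝ 4·x^(-0.5), MU_y ∝ 5·y^(-0.5), so MRS = (4/5)·(y/x)^(0.5) = p_x/p_y.
Hence y/x = ((5/4)·p_x/p_y)^(1/(0.5)), i.e. raised to the 2 power.
With the ratio pinned down, the budget gives x* = M/(p_x + p_y·(y/x)) and y* = (y/x)·x*.
Numerically y/x = 0.060866, so x* = 211/(6 + 30.4·0.060866) = 26.8779 and y* = 0.060866·26.8779 = 1.6359.
Expenditure on y: 30.4·1.6359 = 49.7329; share = 0.2357.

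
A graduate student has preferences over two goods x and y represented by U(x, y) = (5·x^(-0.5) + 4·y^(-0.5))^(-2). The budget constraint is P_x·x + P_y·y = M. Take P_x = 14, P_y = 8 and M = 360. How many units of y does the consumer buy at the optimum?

y* = 18.7628

With the ratio pinned down, the budget gives x* = M/(P_x + P_y·(y/x)) and y* = (y/x)·x*.
Numerically y/x = 1.251465, so x* = 360/(14 + 8·1.251465) = 14.9927 and y* = 1.251465·14.9927 = 18.7628.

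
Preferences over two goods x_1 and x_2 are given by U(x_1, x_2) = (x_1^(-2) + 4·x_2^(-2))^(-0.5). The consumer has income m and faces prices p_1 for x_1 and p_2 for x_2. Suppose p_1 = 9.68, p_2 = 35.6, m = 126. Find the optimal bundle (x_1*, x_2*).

MU_x_1 ∝ x_1^(-3), MU_x_2 ∝ 4·x_2^(-3), so MRS = (1/4)·(x_2/x_1)^(3) = p_1/p_2.
Hence x_2/x_1 = (4·p_1/p_2)^(1/(3)), i.e. raised to the 1/3 power.
Substitute x_2 = (x_2/x_1)·x_1 into the budget: x_1* = m/(p_1 + p_2·(x_2/x_1)).
Numerically x_2/x_1 = 1.028399, so x_1* = 126/(9.68 + 35.6·1.028399) = 2.7219 and x_2* = 1.028399·2.7219 = 2.7992.

x_1* = 2.7219, x_2* = 2.7992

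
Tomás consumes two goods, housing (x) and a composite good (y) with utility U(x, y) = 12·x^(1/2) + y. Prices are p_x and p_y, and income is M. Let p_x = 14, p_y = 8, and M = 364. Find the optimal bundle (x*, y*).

Set MRS = p_x/p_y: 6·x^(−1/2) = p_x/p_y.
Thus x* = (6·p_y/p_x)² — independent of M — with the rest of income spent on y.
Plugging in: x* = (6·8/14)² = 11.7551, y* = 24.9286.

x* = 11.7551, y* = 24.9286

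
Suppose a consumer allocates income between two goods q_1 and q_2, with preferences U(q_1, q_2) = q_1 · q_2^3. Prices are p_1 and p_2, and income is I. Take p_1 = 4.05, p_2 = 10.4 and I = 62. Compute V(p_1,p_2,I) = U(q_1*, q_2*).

At p_1=4.05, p_2=10.4, I=62: q_1* = 0.25·62/4.05 = 3.8272, q_2* = 4.4712.
Utility at the optimum: U(3.8272, 4.4712) = 342.0862.

V = 342.0862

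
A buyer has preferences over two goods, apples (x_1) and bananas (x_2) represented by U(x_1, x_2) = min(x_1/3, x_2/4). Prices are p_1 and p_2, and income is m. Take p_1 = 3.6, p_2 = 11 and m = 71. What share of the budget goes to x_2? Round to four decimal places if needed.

Leontief preferences: the optimum is at the kink where x_1/3 = x_2/4, i.e. x_2 = (4/3)·x_1.
Budget: p_1·x_1 + p_2·(4/3)·x_1 = m, so (3·p_1 + 4·p_2)·x_1 = 3·m.
Demand: x_1*(p_1,p_2,m) = 3·m/(3·p_1 + 4·p_2), x_2* = 4·m/(3·p_1 + 4·p_2).
Here 3·3.6 + 4·11 = 54.8, giving x_1* = 3.8869 and x_2* = 5.1825.
Expenditure on x_2: 11·5.1825 = 57.0073; share = 0.8029.

share on x_2 = 0.8029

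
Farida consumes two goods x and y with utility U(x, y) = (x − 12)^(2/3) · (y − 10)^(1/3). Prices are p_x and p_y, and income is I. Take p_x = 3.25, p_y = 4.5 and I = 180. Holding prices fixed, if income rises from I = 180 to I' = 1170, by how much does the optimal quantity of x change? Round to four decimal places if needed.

Let x' = x−12, y' = y−10. MRS = 2·y'/x' = p_x/p_y.
Substituting into the budget: x* = 12 + 2/3·(I − 12·p_x − 10·p_y)/p_x, and y* = 10 + 1/3·(…)/p_y.
Discretionary income = 180 − 12·3.25 − 10·4.5 = 96; x* = 12 + 2/3·96/3.25 = 31.6923.
At I' = 1170: x* = 234.7692. Change: 234.7692 − 31.6923 = 203.0769.

Δx* = 203.0769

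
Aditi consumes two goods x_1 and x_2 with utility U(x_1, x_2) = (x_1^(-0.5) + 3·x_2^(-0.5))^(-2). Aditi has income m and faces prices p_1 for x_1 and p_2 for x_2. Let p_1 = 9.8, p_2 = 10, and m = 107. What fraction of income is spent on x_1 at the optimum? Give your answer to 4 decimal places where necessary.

From the CES first-order condition, (1/3)·(x_2/x_1)^(1.5) = p_1/p_2.
Solve for the ratio: x_2/x_1 = [3·p_1/p_2]^(2/3).
Substitute x_2 = (x_2/x_1)·x_1 into the budget: x_1* = m/(p_1 + p_2·(x_2/x_1)).
Numerically x_2/x_1 = 2.052256, so x_1* = 107/(9.8 + 10·2.052256) = 3.5287 and x_2* = 2.052256·3.5287 = 7.2418.
Expenditure on x_1: 9.8·3.5287 = 34.5815; share = 0.3232.

share on x_1 = 0.3232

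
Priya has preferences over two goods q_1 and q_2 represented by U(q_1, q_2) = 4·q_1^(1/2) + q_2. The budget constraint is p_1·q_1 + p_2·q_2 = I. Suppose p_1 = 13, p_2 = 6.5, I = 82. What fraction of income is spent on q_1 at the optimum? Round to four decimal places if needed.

share on q_1 = 0.1585

MU_q_1 = 2/√q_1, MU_q_2 = 1. Tangency: 2/√q_1 = p_1/p_2.
Solve: √q_1 = 2·p_2/p_1, so q_1*(p_1,p_2) = (2·p_2/p_1)², and q_2* = (I − p_1·q_1*)/p_2.
Plugging in: q_1* = (2·6.5/13)² = 1, q_2* = 10.6154.
Expenditure on q_1: 13·1 = 13; share = 0.1585.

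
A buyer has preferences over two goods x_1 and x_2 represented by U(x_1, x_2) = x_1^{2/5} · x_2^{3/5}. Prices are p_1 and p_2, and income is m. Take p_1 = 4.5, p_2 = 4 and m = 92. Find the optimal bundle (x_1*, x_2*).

The MRS is (2/3)·x_2/x_1. Set MRS = p_1/p_2.
Rearranging, p_2·x_2 = (3/2)·p_1·x_1. Substituting into the budget gives p_1·x_1·(1 + (3/2)) = m.
Demand: x_1*(p_1,p_2,m) = 0.4·m/p_1 and x_2* = 0.6·m/p_2.
At p_1=4.5, p_2=4, m=92: x_1* = 0.4·92/4.5 = 8.1778, x_2* = 13.8.

x_1* = 8.1778, x_2* = 13.8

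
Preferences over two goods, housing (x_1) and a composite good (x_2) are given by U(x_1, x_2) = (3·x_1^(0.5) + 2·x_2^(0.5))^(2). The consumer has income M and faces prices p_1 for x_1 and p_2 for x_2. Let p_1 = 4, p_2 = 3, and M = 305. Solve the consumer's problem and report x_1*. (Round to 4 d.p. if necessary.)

With the ratio pinned down, the budget gives x_1* = M/(p_1 + p_2·(x_2/x_1)) and x_2* = (x_2/x_1)·x_1*.
Numerically x_2/x_1 = 0.790123, so x_1* = 305/(4 + 3·0.790123) = 47.8779.

x_1* = 47.8779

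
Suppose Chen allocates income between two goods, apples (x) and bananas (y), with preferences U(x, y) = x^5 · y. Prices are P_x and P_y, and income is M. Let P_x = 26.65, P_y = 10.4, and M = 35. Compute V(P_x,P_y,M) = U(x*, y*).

V = 0.8807

At P_x=26.65, P_y=10.4, M=35: x* = 5/6·35/26.65 = 1.0944, y* = 0.5609.
Utility at the optimum: U(1.0944, 0.5609) = 0.8807.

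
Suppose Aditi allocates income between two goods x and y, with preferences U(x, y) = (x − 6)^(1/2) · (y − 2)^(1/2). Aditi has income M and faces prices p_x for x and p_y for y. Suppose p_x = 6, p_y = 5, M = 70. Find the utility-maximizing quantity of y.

This is Cobb-Douglas in (x−6, y−2): tangency gives 0.5·p_y·(y−2) = 0.5·p_x·(x−6).
Substituting into the budget: x* = 6 + 0.5·(M − 6·p_x − 2·p_y)/p_x, and y* = 2 + 0.5·(…)/p_y.
Discretionary income = 70 − 6·6 − 2·5 = 24; y* = 2 + 0.5·24/5 = 4.4.

y* = 4.4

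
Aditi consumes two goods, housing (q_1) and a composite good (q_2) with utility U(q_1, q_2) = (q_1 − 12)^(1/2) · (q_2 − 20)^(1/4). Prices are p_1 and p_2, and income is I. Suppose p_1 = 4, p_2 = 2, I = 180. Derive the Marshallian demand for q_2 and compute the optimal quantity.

This is Cobb-Douglas in (q_1−12, q_2−20): tangency gives 0.5·p_2·(q_2−20) = 0.25·p_1·(q_1−12).
Substituting into the budget: q_1* = 12 + 2/3·(I − 12·p_1 − 20·p_2)/p_1, and q_2* = 20 + 1/3·(…)/p_2.
Discretionary income = 180 − 12·4 − 20·2 = 92; q_2* = 20 + 1/3·92/2 = 35.3333.

q_2* = 35.3333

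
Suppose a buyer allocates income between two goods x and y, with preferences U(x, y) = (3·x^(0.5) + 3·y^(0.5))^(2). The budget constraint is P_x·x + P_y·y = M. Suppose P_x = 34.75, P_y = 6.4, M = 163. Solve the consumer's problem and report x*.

MU_x ∝ 3·x^(-0.5), MU_y ∝ 3·y^(-0.5), so MRS = (y/x)^(0.5) = P_x/P_y.
Hence y/x = (P_x/P_y)^(1/(0.5)), i.e. raised to the 2 power.
With the ratio pinned down, the budget gives x* = M/(P_x + P_y·(y/x)) and y* = (y/x)·x*.
Numerically y/x = 29.481506, so x* = 163/(34.75 + 6.4·29.481506) = 0.7295.

x* = 0.7295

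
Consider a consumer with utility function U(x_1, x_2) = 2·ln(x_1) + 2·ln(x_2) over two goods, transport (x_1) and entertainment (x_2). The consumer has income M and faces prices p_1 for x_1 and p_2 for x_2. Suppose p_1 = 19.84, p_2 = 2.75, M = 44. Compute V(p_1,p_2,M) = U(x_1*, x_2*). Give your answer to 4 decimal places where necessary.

Tangency: MRS = x_2/x_1 = p_1/p_2.
Rearranging, p_2·x_2 = p_1·x_1. Substituting into the budget gives p_1·x_1·(1 + 1) = M.
Demand: x_1*(p_1,p_2,M) = 0.5·M/p_1 and x_2* = 0.5·M/p_2.
At p_1=19.84, p_2=2.75, M=44: x_1* = 0.5·44/19.84 = 1.1089, x_2* = 8.
Utility at the optimum: U(1.1089, 8) = 4.3656.

V = 4.3656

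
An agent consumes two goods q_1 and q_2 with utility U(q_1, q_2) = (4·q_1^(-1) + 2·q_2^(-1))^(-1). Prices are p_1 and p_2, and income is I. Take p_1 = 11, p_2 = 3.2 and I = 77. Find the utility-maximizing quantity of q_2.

q_2* = 6.6434

MU_q_1 ∝ 4·q_1^(-2), MU_q_2 ∝ 2·q_2^(-2), so MRS = 2·(q_2/q_1)^(2) = p_1/p_2.
Solve for the ratio: q_2/q_1 = [(1/2)·p_1/p_2]^(0.5).
Substitute q_2 = (q_2/q_1)·q_1 into the budget: q_1* = I/(p_1 + p_2·(q_2/q_1)).
Numerically q_2/q_1 = 1.311011, so q_1* = 77/(11 + 3.2·1.311011) = 5.0674 and q_2* = 1.311011·5.0674 = 6.6434.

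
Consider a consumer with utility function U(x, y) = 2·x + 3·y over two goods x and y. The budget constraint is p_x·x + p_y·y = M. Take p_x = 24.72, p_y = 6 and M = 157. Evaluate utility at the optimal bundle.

V = 78.5

Perfect substitutes: compare marginal utility per dollar. 2/p_x vs 3/p_y → 0.0809 vs 0.5.
y gives more utility per dollar, so spend all income on y: y* = M/p_y, x* = 0.
Numerically: x* = 0, y* = 26.1667.
Utility at the optimum: U(0, 26.1667) = 78.5.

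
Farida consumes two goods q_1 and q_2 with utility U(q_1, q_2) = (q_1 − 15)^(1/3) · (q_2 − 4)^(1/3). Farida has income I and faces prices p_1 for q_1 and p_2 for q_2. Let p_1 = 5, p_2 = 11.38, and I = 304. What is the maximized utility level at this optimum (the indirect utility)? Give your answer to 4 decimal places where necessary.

V = 5.2885

MRS = (q_2−4)/(q_1−15). Tangency with p_1/p_2 gives q_2−4 = (p_1/p_2)·(q_1−15).
After buying the subsistence bundle (15, 4), a share 0.5 of the remaining income goes to q_1: q_1* = 15 + 0.5·(I − 15p_1 − 4p_2)/p_1.
Discretionary income = 304 − 15·5 − 4·11.38 = 183.48; q_1* = 15 + 0.5·183.48/5 = 33.348; q_2* = 4 + 0.5·183.48/11.38 = 12.0615.
Utility at the optimum: U(33.348, 12.0615) = 5.2885.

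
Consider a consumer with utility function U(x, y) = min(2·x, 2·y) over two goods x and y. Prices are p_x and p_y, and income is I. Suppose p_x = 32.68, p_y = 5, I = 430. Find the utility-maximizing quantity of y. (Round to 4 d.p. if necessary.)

y* = 11.4119

With perfect complements, no substitution: consume in ratio x:y = 2:2.
Budget: p_x·x + p_y·x = I, so (2·p_x + 2·p_y)·x = 2·I.
Demand: x*(p_x,p_y,I) = 2·I/(2·p_x + 2·p_y), y* = 2·I/(2·p_x + 2·p_y).
Here 2·32.68 + 2·5 = 75.36, giving y* = 11.4119.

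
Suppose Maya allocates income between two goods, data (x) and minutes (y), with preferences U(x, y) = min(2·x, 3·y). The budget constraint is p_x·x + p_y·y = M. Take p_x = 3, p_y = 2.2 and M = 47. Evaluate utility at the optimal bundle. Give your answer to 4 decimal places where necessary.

Demand: x*(p_x,p_y,M) = 3·M/(3·p_x + 2·p_y), y* = 2·M/(3·p_x + 2·p_y).
Here 3·3 + 2·2.2 = 13.4, giving x* = 10.5224 and y* = 7.0149.
Utility at the optimum: U(10.5224, 7.0149) = 21.0448.

V = 21.0448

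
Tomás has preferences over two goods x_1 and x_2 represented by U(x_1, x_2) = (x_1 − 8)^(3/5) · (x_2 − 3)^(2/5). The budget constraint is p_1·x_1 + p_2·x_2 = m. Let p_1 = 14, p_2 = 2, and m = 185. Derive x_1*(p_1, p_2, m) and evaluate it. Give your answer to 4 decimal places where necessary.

x_1* = 10.8714

Let x_1' = x_1−8, x_2' = x_2−3. MRS = (3/2)·x_2'/x_1' = p_1/p_2.
After buying the subsistence bundle (8, 3), a share 0.6 of the remaining income goes to x_1: x_1* = 8 + 0.6·(m − 8p_1 − 3p_2)/p_1.
Discretionary income = 185 − 8·14 − 3·2 = 67; x_1* = 8 + 0.6·67/14 = 10.8714.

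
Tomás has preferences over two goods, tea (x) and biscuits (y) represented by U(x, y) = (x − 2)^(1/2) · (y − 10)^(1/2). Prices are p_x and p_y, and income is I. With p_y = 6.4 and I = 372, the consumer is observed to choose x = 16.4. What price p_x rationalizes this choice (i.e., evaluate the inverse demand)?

MRS = (y−10)/(x−2). Tangency with p_x/p_y gives y−10 = (p_x/p_y)·(x−2).
Substituting into the budget: x* = 2 + 0.5·(I − 2·p_x − 10·p_y)/p_x, and y* = 10 + 0.5·(…)/p_y.
Set x* = 16.4 in the demand function and solve for p_x: p_x = 10.

p_x = 10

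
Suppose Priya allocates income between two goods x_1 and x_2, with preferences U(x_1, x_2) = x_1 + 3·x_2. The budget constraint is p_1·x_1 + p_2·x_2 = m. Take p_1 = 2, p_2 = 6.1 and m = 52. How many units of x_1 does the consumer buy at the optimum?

Perfect substitutes: compare marginal utility per dollar. 1/p_1 vs 3/p_2 → 0.5 vs 0.4918.
x_1 gives more utility per dollar, so spend all income on x_1: x_1* = m/p_1, x_2* = 0.
Numerically: x_1* = 26, x_2* = 0.

x_1* = 26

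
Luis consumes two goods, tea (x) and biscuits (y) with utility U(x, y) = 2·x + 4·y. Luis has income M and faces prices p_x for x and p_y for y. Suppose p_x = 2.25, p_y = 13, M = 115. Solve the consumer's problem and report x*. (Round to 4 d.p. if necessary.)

Linear utility — the consumer picks whichever good has higher MU/price: 2/2.25 = 0.8889 vs 4/13 = 0.3077.
x gives more utility per dollar, so spend all income on x: x* = M/p_x, y* = 0.
Numerically: x* = 51.1111, y* = 0.

x* = 51.1111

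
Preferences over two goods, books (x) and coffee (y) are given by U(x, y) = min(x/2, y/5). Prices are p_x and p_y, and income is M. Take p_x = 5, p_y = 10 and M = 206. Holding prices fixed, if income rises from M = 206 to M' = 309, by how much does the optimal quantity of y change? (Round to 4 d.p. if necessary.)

Δy* = 8.5833

With perfect complements, no substitution: consume in ratio x:y = 2:5.
Budget: p_x·x + p_y·(5/2)·x = M, so (2·p_x + 5·p_y)·x = 2·M.
Demand: x*(p_x,p_y,M) = 2·M/(2·p_x + 5·p_y), y* = 5·M/(2·p_x + 5·p_y).
Here 2·5 + 5·10 = 60, giving y* = 17.1667.
At M' = 309: y* = 25.75. Change: 25.75 − 17.1667 = 8.5833.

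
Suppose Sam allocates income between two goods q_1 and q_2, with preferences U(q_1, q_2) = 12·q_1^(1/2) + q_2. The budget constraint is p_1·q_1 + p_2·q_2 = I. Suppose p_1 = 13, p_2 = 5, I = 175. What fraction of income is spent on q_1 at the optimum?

MU_q_1 = 6/√q_1, MU_q_2 = 1. Tangency: 6/√q_1 = p_1/p_2.
Solve: √q_1 = 6·p_2/p_1, so q_1*(p_1,p_2) = (6·p_2/p_1)², and q_2* = (I − p_1·q_1*)/p_2.
Plugging in: q_1* = (6·5/13)² = 5.3254, q_2* = 21.1538.
Expenditure on q_1: 13·5.3254 = 69.2308; share = 0.3956.

share on q_1 = 0.3956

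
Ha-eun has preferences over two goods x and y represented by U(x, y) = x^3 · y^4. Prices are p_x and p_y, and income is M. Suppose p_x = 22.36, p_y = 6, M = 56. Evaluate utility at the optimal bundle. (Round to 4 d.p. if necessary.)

Tangency: MRS = (3/4)·y/x = p_x/p_y.
So 3·p_y·y = 4·p_x·x; combined with the budget, a share 3/7 of income goes to x.
Demand: x*(p_x,p_y,M) = 3/7·M/p_x and y* = 4/7·M/p_y.
At p_x=22.36, p_y=6, M=56: x* = 3/7·56/22.36 = 1.0733, y* = 5.3333.
Utility at the optimum: U(1.0733, 5.3333) = 1000.4911.

V = 1000.4911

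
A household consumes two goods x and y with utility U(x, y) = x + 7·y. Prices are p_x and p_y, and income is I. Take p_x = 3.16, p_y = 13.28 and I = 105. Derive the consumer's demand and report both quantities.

x* = 0, y* = 7.9066

Perfect substitutes: compare marginal utility per dollar. 1/p_x vs 7/p_y → 0.3165 vs 0.5271.
y gives more utility per dollar, so spend all income on y: y* = I/p_y, x* = 0.
Numerically: x* = 0, y* = 7.9066.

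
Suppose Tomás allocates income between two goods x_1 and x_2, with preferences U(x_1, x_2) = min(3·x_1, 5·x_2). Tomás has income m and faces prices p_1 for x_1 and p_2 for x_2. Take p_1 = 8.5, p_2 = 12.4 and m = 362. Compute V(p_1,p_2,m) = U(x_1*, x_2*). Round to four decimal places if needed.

Demand: x_1*(p_1,p_2,m) = 5·m/(5·p_1 + 3·p_2), x_2* = 3·m/(5·p_1 + 3·p_2).
Here 5·8.5 + 3·12.4 = 79.7, giving x_1* = 22.7102 and x_2* = 13.6261.
Utility at the optimum: U(22.7102, 13.6261) = 68.1305.

V = 68.1305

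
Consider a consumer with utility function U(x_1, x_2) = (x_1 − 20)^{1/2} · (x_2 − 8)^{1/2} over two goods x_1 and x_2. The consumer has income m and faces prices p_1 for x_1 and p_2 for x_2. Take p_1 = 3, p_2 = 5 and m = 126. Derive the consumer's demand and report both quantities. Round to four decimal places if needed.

MRS = (x_2−8)/(x_1−20). Tangency with p_1/p_2 gives x_2−8 = (p_1/p_2)·(x_1−20).
After buying the subsistence bundle (20, 8), a share 0.5 of the remaining income goes to x_1: x_1* = 20 + 0.5·(m − 20p_1 − 8p_2)/p_1.
Discretionary income = 126 − 20·3 − 8·5 = 26; x_1* = 20 + 0.5·26/3 = 24.3333; x_2* = 8 + 0.5·26/5 = 10.6.

x_1* = 24.3333, x_2* = 10.6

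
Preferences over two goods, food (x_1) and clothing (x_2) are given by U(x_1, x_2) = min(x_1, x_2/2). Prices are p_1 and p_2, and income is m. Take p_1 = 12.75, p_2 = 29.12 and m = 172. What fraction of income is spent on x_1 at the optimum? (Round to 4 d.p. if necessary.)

With perfect complements, no substitution: consume in ratio x_1:x_2 = 1:2.
Budget: p_1·x_1 + p_2·2·x_1 = m, so (p_1 + 2·p_2)·x_1 = m.
Demand: x_1*(p_1,p_2,m) = m/(p_1 + 2·p_2), x_2* = 2·m/(p_1 + 2·p_2).
Here 12.75 + 2·29.12 = 70.99, giving x_1* = 2.4229 and x_2* = 4.8458.
Expenditure on x_1: 12.75·2.4229 = 30.8917; share = 0.1796.

share on x_1 = 0.1796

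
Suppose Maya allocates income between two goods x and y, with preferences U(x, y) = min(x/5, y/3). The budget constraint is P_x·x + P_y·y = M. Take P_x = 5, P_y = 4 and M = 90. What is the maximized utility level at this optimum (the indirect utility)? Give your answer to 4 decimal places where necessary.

With perfect complements, no substitution: consume in ratio x:y = 5:3.
Budget: P_x·x + P_y·(3/5)·x = M, so (5·P_x + 3·P_y)·x = 5·M.
Demand: x*(P_x,P_y,M) = 5·M/(5·P_x + 3·P_y), y* = 3·M/(5·P_x + 3·P_y).
Here 5·5 + 3·4 = 37, giving x* = 12.1622 and y* = 7.2973.
Utility at the optimum: U(12.1622, 7.2973) = 2.4324.

V = 2.4324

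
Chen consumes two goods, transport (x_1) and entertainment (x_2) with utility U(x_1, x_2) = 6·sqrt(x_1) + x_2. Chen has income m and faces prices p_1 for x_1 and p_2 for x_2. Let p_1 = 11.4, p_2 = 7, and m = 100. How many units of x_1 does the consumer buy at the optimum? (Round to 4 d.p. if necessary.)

x_1* = 3.3934

MU_x_1 = 3/√x_1, MU_x_2 = 1. Tangency: 3/√x_1 = p_1/p_2.
Thus x_1* = (3·p_2/p_1)² — independent of m — with the rest of income spent on x_2.
Plugging in: x_1* = (3·7/11.4)² = 3.3934.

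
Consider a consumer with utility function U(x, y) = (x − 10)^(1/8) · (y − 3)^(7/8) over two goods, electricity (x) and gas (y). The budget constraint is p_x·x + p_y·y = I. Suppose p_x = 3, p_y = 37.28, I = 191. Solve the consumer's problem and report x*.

Discretionary income = 191 − 10·3 − 3·37.28 = 49.16; x* = 10 + 0.125·49.16/3 = 12.0483.

x* = 12.0483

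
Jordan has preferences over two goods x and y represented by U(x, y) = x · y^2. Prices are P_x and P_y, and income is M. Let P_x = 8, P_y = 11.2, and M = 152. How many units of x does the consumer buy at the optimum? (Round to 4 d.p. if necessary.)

x* = 6.3333

MU_x/MU_y = (y)/(2·x); tangency sets this equal to P_x/P_y.
Rearranging, P_y·y = 2·P_x·x. Substituting into the budget gives P_x·x·(1 + 2) = M.
Demand: x*(P_x,P_y,M) = 1/3·M/P_x and y* = 2/3·M/P_y.
At P_x=8, P_y=11.2, M=152: x* = 1/3·152/8 = 6.3333.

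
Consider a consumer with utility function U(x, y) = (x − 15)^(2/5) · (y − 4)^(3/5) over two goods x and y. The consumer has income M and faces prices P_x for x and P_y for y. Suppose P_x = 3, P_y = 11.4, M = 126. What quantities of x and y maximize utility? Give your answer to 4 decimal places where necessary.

MRS = (2/3)·(y−4)/(x−15). Tangency with P_x/P_y gives y−4 = (3/2)·(P_x/P_y)·(x−15).
After buying the subsistence bundle (15, 4), a share 0.4 of the remaining income goes to x: x* = 15 + 0.4·(M − 15P_x − 4P_y)/P_x.
Discretionary income = 126 − 15·3 − 4·11.4 = 35.4; x* = 15 + 0.4·35.4/3 = 19.72; y* = 4 + 0.6·35.4/11.4 = 5.8632.

x* = 19.72, y* = 5.8632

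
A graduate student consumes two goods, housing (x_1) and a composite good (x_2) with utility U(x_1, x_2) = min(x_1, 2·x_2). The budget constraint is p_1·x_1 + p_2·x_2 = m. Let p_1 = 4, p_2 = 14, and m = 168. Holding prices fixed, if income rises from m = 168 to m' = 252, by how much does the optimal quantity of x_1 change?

Leontief preferences: the optimum is at the kink where x_1/2 = x_2/1, i.e. x_2 = (1/2)·x_1.
Budget: p_1·x_1 + p_2·(1/2)·x_1 = m, so (2·p_1 + p_2)·x_1 = 2·m.
Demand: x_1*(p_1,p_2,m) = 2·m/(2·p_1 + p_2), x_2* = m/(2·p_1 + p_2).
Here 2·4 + 14 = 22, giving x_1* = 15.2727.
At m' = 252: x_1* = 22.9091. Change: 22.9091 − 15.2727 = 7.6364.

Δx_1* = 7.6364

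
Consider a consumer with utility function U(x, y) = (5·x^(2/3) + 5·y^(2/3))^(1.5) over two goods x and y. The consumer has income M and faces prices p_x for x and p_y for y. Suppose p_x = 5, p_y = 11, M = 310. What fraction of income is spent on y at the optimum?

From the CES first-order condition, (y/x)^(1/3) = p_x/p_y.
Solve for the ratio: y/x = [p_x/p_y]^(3).
Substitute y = (y/x)·x into the budget: x* = M/(p_x + p_y·(y/x)).
Numerically y/x = 0.093914, so x* = 310/(5 + 11·0.093914) = 51.3836 and y* = 0.093914·51.3836 = 4.8257.
Expenditure on y: 11·4.8257 = 53.0822; share = 0.1712.

share on y = 0.1712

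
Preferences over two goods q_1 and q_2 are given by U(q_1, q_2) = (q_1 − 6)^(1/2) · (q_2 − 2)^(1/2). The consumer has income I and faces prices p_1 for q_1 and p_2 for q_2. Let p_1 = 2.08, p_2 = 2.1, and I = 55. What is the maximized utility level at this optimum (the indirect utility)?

MRS = (q_2−2)/(q_1−6). Tangency with p_1/p_2 gives q_2−2 = (p_1/p_2)·(q_1−6).
Substituting into the budget: q_1* = 6 + 0.5·(I − 6·p_1 − 2·p_2)/p_1, and q_2* = 2 + 0.5·(…)/p_2.
Discretionary income = 55 − 6·2.08 − 2·2.1 = 38.32; q_1* = 6 + 0.5·38.32/2.08 = 15.2115; q_2* = 2 + 0.5·38.32/2.1 = 11.1238.
Utility at the optimum: U(15.2115, 11.1238) = 9.1676.

V = 9.1676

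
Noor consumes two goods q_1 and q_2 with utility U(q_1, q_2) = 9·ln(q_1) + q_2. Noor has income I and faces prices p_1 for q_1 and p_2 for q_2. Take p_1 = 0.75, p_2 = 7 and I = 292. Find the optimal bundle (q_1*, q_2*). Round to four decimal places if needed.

Set MRS = p_1/p_2: (9/q_1)/1 = p_1/p_2.
So q_1*(p_1,p_2) = 9·p_2/p_1, independent of income; and q_2* = (I − 9·p_2)/p_2.
At the given prices: q_1* = 9·7/0.75 = 84, and q_2* = 32.7143.

q_1* = 84, q_2* = 32.7143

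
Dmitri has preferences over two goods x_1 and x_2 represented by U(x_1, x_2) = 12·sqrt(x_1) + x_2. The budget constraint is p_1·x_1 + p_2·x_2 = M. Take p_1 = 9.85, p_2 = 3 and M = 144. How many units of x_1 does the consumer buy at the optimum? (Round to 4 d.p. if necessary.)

x_1* = 3.3394

MU_x_1 = 6/√x_1, MU_x_2 = 1. Tangency: 6/√x_1 = p_1/p_2.
Solve: √x_1 = 6·p_2/p_1, so x_1*(p_1,p_2) = (6·p_2/p_1)², and x_2* = (M − p_1·x_1*)/p_2.
Plugging in: x_1* = (6·3/9.85)² = 3.3394.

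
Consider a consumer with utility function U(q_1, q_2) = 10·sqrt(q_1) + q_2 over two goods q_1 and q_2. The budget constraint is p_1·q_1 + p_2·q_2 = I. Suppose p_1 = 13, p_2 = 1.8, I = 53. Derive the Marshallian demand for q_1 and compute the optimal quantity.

Utility is quasi-linear in q_2; the FOC for q_1 is 5/√q_1 = p_1/p_2.
Solve: √q_1 = 5·p_2/p_1, so q_1*(p_1,p_2) = (5·p_2/p_1)², and q_2* = (I − p_1·q_1*)/p_2.
Plugging in: q_1* = (5·1.8/13)² = 0.4793.

q_1* = 0.4793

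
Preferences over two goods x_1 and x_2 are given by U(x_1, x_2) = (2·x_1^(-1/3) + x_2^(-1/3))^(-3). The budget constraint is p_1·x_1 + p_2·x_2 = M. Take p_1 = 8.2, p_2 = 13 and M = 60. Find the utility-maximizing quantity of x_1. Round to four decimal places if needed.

x_1* = 4.3888

MRS = MU_x_1/MU_x_2 = 2·(x_2/x_1)^(4/3). Set equal to p_1/p_2.
Solve for the ratio: x_2/x_1 = [(1/2)·p_1/p_2]^(0.75).
Substitute x_2 = (x_2/x_1)·x_1 into the budget: x_1* = M/(p_1 + p_2·(x_2/x_1)).
Numerically x_2/x_1 = 0.420853, so x_1* = 60/(8.2 + 13·0.420853) = 4.3888.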